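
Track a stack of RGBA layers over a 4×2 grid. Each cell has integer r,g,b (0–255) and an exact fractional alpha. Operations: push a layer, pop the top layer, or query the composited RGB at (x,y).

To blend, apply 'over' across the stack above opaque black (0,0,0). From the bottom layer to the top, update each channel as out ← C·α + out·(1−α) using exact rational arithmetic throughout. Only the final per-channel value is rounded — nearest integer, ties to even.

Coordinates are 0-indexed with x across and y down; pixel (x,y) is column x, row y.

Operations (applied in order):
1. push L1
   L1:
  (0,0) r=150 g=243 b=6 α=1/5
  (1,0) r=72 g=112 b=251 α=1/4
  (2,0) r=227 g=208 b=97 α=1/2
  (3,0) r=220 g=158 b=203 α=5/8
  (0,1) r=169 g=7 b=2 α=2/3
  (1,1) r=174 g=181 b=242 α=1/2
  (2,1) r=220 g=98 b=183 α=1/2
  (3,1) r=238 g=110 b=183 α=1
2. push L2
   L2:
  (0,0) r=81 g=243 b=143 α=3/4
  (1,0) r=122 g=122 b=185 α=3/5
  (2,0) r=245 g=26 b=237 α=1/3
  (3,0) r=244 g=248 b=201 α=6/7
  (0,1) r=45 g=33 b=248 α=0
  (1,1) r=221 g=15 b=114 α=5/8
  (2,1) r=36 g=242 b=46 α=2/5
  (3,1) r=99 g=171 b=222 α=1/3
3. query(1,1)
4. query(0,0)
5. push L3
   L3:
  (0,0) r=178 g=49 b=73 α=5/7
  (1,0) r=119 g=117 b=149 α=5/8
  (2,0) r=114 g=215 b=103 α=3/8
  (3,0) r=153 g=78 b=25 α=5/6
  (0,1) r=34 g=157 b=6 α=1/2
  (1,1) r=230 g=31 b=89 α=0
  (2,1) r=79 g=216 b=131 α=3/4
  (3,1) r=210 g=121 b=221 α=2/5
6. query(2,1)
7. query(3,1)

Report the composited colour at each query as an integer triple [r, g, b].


at x=1,y=1 over L1,L2:
+L1 (α=1/2) → [87, 181/2, 121]
+L2 (α=5/8) → [683/4, 693/16, 933/8]
= [171, 43, 117]

(0,0) stack=L1,L2; from [0,0,0]:
L1 α=1/5: [30, 243/5, 6/5]
L2 α=3/4: [273/4, 972/5, 2151/20]
rounded: [68, 194, 108]

(2,1) stack=L1,L2,L3; from [0,0,0]:
after L1 α=1/2: [110, 49, 183/2]
after L2 α=2/5: [402/5, 631/5, 733/10]
after L3 α=3/4: [1587/20, 3871/20, 4663/40]
→ [79, 194, 117]

at x=3,y=1 over L1,L2,L3:
L1 α=1: [238, 110, 183]
L2 α=1/3: [575/3, 391/3, 196]
L3 α=2/5: [199, 633/5, 206]
= [199, 127, 206]


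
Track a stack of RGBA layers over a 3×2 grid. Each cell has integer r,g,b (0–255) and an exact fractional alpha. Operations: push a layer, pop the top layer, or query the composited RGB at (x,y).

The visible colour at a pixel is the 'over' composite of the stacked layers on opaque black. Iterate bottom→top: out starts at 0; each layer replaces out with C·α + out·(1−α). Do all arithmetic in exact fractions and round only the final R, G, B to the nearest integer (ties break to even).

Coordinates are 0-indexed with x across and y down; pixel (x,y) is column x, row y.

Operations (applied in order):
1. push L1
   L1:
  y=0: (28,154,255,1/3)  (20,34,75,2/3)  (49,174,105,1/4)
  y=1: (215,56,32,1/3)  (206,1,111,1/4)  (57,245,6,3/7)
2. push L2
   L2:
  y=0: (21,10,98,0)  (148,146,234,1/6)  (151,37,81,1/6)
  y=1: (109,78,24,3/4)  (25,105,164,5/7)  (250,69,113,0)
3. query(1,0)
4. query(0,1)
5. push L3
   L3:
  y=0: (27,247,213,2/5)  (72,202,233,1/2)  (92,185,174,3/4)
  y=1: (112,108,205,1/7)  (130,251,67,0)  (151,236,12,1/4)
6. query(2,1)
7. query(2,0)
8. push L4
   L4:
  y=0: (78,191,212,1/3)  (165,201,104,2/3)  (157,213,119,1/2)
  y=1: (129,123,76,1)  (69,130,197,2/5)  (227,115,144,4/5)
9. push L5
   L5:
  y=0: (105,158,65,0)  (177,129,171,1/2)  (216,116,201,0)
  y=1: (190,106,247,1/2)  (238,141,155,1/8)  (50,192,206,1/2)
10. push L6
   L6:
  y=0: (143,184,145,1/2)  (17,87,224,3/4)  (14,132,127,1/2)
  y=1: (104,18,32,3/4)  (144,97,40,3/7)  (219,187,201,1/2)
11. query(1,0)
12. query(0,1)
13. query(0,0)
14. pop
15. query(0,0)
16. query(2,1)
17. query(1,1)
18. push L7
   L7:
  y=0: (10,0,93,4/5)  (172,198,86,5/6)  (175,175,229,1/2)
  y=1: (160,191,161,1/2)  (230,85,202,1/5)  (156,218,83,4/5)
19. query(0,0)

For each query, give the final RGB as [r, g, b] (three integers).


(1,0) stack=L1,L2; from [0,0,0]:
+L1 (α=2/3) → [40/3, 68/3, 50]
+L2 (α=1/6) → [322/9, 389/9, 242/3]
→ [36, 43, 81]

at x=0,y=1 over L1,L2:
after L1 α=1/3: [215/3, 56/3, 32/3]
after L2 α=3/4: [299/3, 379/6, 62/3]
rounded: [100, 63, 21]

at x=2,y=1 over L1,L2,L3:
+L1 (α=3/7) → [171/7, 105, 18/7]
+L2 (α=0) → [171/7, 105, 18/7]
+L3 (α=1/4) → [785/14, 551/4, 69/14]
= [56, 138, 5]

query (2,0) [L1,L2,L3] — begin 0,0,0
+L1 (α=1/4) → [49/4, 87/2, 105/4]
+L2 (α=1/6) → [283/8, 509/12, 283/8]
+L3 (α=3/4) → [2491/32, 7169/48, 4459/32]
rounded: [78, 149, 139]

at x=1,y=0 over L1,L2,L3,L4,L5,L6:
L1 α=2/3: [40/3, 68/3, 50]
L2 α=1/6: [322/9, 389/9, 242/3]
L3 α=1/2: [485/9, 2207/18, 941/6]
L4 α=2/3: [3455/27, 9443/54, 2189/18]
L5 α=1/2: [4117/27, 16409/108, 5267/36]
L6 α=3/4: [2747/54, 44597/432, 29459/144]
= [51, 103, 205]

query (0,1) [L1,L2,L3,L4,L5,L6] — begin 0,0,0
+L1 (α=1/3) → [215/3, 56/3, 32/3]
+L2 (α=3/4) → [299/3, 379/6, 62/3]
+L3 (α=1/7) → [710/7, 487/7, 47]
+L4 (α=1) → [129, 123, 76]
+L5 (α=1/2) → [319/2, 229/2, 323/2]
+L6 (α=3/4) → [943/8, 337/8, 515/8]
→ [118, 42, 64]

query (0,0) [L1,L2,L3,L4,L5,L6] — begin 0,0,0
L1 α=1/3: [28/3, 154/3, 85]
L2 α=0: [28/3, 154/3, 85]
L3 α=2/5: [82/5, 648/5, 681/5]
L4 α=1/3: [554/15, 2251/15, 2422/15]
L5 α=0: [554/15, 2251/15, 2422/15]
L6 α=1/2: [2699/30, 5011/30, 4597/30]
rounded: [90, 167, 153]

at x=0,y=0 over L1,L2,L3,L4,L5:
L1 α=1/3: [28/3, 154/3, 85]
L2 α=0: [28/3, 154/3, 85]
L3 α=2/5: [82/5, 648/5, 681/5]
L4 α=1/3: [554/15, 2251/15, 2422/15]
L5 α=0: [554/15, 2251/15, 2422/15]
→ [37, 150, 161]

at x=2,y=1 over L1,L2,L3,L4,L5:
+L1 (α=3/7) → [171/7, 105, 18/7]
+L2 (α=0) → [171/7, 105, 18/7]
+L3 (α=1/4) → [785/14, 551/4, 69/14]
+L4 (α=4/5) → [13497/70, 2391/20, 8133/70]
+L5 (α=1/2) → [16997/140, 6231/40, 22553/140]
rounded: [121, 156, 161]

(1,1) stack=L1,L2,L3,L4,L5; from [0,0,0]:
+L1 (α=1/4) → [103/2, 1/4, 111/4]
+L2 (α=5/7) → [228/7, 1051/14, 1751/14]
+L3 (α=0) → [228/7, 1051/14, 1751/14]
+L4 (α=2/5) → [330/7, 6793/70, 10769/70]
+L5 (α=1/8) → [71, 8203/80, 12319/80]
→ [71, 103, 154]

(0,0) stack=L1,L2,L3,L4,L5,L7; from [0,0,0]:
+L1 (α=1/3) → [28/3, 154/3, 85]
+L2 (α=0) → [28/3, 154/3, 85]
+L3 (α=2/5) → [82/5, 648/5, 681/5]
+L4 (α=1/3) → [554/15, 2251/15, 2422/15]
+L5 (α=0) → [554/15, 2251/15, 2422/15]
+L7 (α=4/5) → [1154/75, 2251/75, 8002/75]
→ [15, 30, 107]


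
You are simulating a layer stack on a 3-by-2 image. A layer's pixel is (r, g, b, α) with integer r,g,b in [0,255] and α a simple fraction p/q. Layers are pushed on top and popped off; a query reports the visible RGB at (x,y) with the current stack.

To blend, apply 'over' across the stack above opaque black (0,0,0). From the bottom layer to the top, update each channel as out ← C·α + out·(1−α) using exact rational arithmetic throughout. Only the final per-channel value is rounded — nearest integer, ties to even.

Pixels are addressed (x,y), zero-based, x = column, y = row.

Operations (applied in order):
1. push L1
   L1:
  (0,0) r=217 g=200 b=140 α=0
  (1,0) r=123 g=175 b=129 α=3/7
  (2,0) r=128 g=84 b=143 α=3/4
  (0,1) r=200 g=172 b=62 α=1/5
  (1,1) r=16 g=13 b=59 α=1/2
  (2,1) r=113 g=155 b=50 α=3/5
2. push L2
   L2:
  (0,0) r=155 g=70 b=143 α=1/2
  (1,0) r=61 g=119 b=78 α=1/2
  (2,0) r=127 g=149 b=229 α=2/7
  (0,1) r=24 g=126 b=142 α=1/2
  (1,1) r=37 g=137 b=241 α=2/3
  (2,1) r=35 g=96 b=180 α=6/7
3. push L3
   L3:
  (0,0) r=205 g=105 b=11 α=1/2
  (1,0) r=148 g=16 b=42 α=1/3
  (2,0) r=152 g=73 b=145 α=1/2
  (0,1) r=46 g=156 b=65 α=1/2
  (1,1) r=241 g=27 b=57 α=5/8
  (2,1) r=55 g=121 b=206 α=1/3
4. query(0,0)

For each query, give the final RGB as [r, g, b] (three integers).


query (0,0) [L1,L2,L3] — begin 0,0,0
L1 α=0: [0, 0, 0]
L2 α=1/2: [155/2, 35, 143/2]
L3 α=1/2: [565/4, 70, 165/4]
rounded: [141, 70, 41]


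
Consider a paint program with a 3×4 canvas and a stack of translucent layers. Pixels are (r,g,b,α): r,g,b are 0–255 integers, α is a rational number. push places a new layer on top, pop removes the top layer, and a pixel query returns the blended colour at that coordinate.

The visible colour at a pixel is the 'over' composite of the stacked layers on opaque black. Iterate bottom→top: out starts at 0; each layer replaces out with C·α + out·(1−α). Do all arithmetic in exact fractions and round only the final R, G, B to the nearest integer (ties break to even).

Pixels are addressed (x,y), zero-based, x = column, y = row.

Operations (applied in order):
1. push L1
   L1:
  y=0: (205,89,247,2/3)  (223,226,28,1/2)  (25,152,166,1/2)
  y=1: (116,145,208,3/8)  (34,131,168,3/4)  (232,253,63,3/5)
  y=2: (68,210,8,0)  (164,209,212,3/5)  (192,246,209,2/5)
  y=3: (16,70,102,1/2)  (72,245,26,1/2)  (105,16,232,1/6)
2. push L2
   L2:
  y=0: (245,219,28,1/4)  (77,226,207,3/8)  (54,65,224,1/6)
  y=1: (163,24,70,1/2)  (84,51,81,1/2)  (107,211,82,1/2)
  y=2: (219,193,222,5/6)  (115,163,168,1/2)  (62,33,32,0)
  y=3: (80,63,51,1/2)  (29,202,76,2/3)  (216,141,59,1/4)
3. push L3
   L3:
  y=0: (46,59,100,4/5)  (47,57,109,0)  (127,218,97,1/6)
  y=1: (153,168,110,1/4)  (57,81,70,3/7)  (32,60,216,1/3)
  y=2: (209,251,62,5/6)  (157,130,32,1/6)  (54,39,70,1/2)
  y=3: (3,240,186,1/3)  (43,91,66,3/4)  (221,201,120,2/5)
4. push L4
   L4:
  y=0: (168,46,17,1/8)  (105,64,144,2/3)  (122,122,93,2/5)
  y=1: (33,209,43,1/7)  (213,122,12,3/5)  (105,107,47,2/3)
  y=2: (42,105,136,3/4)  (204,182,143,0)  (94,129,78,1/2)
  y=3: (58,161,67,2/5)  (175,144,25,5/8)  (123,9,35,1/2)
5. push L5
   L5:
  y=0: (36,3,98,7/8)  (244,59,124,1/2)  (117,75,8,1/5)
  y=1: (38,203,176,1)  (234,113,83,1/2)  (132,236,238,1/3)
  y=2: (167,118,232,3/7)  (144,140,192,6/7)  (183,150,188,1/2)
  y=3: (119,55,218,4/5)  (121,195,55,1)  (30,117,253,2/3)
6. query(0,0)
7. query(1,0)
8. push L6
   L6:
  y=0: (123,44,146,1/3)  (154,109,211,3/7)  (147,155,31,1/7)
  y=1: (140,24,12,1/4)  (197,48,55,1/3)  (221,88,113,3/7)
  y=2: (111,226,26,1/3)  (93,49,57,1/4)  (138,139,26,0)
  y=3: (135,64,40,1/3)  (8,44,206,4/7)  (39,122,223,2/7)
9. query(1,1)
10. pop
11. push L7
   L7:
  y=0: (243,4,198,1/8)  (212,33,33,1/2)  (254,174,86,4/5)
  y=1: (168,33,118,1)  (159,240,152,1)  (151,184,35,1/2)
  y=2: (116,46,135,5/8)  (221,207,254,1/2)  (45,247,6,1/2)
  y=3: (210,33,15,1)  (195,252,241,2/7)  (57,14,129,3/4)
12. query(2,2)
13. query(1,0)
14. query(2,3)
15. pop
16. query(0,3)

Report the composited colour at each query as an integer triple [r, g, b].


at x=0,y=0 over L1,L2,L3,L4,L5:
after L1 α=2/3: [410/3, 178/3, 494/3]
after L2 α=1/4: [655/4, 397/4, 261/2]
after L3 α=4/5: [1391/20, 1341/20, 1061/10]
after L4 α=1/8: [13097/160, 10307/160, 7597/80]
after L5 α=7/8: [53417/1280, 13667/1280, 62477/640]
rounded: [42, 11, 98]

(1,0) stack=L1,L2,L3,L4,L5; from [0,0,0]:
L1 α=1/2: [223/2, 113, 14]
L2 α=3/8: [1577/16, 1243/8, 691/8]
L3 α=0: [1577/16, 1243/8, 691/8]
L4 α=2/3: [4937/48, 2267/24, 2995/24]
L5 α=1/2: [16649/96, 3683/48, 5971/48]
rounded: [173, 77, 124]

at x=1,y=1 over L1,L2,L3,L4,L5,L6:
+L1 (α=3/4) → [51/2, 393/4, 126]
+L2 (α=1/2) → [219/4, 597/8, 207/2]
+L3 (α=3/7) → [390/7, 1083/14, 624/7]
+L4 (α=3/5) → [5253/35, 729/7, 300/7]
+L5 (α=1/2) → [13443/70, 760/7, 881/14]
+L6 (α=1/3) → [20338/105, 1856/21, 422/7]
= [194, 88, 60]

(2,2) stack=L1,L2,L3,L4,L5,L7; from [0,0,0]:
+L1 (α=2/5) → [384/5, 492/5, 418/5]
+L2 (α=0) → [384/5, 492/5, 418/5]
+L3 (α=1/2) → [327/5, 687/10, 384/5]
+L4 (α=1/2) → [797/10, 1977/20, 387/5]
+L5 (α=1/2) → [2627/20, 4977/40, 1327/10]
+L7 (α=1/2) → [3527/40, 14857/80, 1387/20]
= [88, 186, 69]

(1,0) stack=L1,L2,L3,L4,L5,L7; from [0,0,0]:
L1 α=1/2: [223/2, 113, 14]
L2 α=3/8: [1577/16, 1243/8, 691/8]
L3 α=0: [1577/16, 1243/8, 691/8]
L4 α=2/3: [4937/48, 2267/24, 2995/24]
L5 α=1/2: [16649/96, 3683/48, 5971/48]
L7 α=1/2: [37001/192, 5267/96, 7555/96]
→ [193, 55, 79]

(2,3) stack=L1,L2,L3,L4,L5,L7; from [0,0,0]:
after L1 α=1/6: [35/2, 8/3, 116/3]
after L2 α=1/4: [537/8, 149/4, 175/4]
after L3 α=2/5: [5147/40, 411/4, 297/4]
after L4 α=1/2: [10067/80, 447/8, 437/8]
after L5 α=2/3: [14867/240, 773/8, 1495/8]
after L7 α=3/4: [55907/960, 1109/32, 4591/32]
= [58, 35, 143]

query (0,3) [L1,L2,L3,L4,L5] — begin 0,0,0
after L1 α=1/2: [8, 35, 51]
after L2 α=1/2: [44, 49, 51]
after L3 α=1/3: [91/3, 338/3, 96]
after L4 α=2/5: [207/5, 132, 422/5]
after L5 α=4/5: [2587/25, 352/5, 4782/25]
rounded: [103, 70, 191]


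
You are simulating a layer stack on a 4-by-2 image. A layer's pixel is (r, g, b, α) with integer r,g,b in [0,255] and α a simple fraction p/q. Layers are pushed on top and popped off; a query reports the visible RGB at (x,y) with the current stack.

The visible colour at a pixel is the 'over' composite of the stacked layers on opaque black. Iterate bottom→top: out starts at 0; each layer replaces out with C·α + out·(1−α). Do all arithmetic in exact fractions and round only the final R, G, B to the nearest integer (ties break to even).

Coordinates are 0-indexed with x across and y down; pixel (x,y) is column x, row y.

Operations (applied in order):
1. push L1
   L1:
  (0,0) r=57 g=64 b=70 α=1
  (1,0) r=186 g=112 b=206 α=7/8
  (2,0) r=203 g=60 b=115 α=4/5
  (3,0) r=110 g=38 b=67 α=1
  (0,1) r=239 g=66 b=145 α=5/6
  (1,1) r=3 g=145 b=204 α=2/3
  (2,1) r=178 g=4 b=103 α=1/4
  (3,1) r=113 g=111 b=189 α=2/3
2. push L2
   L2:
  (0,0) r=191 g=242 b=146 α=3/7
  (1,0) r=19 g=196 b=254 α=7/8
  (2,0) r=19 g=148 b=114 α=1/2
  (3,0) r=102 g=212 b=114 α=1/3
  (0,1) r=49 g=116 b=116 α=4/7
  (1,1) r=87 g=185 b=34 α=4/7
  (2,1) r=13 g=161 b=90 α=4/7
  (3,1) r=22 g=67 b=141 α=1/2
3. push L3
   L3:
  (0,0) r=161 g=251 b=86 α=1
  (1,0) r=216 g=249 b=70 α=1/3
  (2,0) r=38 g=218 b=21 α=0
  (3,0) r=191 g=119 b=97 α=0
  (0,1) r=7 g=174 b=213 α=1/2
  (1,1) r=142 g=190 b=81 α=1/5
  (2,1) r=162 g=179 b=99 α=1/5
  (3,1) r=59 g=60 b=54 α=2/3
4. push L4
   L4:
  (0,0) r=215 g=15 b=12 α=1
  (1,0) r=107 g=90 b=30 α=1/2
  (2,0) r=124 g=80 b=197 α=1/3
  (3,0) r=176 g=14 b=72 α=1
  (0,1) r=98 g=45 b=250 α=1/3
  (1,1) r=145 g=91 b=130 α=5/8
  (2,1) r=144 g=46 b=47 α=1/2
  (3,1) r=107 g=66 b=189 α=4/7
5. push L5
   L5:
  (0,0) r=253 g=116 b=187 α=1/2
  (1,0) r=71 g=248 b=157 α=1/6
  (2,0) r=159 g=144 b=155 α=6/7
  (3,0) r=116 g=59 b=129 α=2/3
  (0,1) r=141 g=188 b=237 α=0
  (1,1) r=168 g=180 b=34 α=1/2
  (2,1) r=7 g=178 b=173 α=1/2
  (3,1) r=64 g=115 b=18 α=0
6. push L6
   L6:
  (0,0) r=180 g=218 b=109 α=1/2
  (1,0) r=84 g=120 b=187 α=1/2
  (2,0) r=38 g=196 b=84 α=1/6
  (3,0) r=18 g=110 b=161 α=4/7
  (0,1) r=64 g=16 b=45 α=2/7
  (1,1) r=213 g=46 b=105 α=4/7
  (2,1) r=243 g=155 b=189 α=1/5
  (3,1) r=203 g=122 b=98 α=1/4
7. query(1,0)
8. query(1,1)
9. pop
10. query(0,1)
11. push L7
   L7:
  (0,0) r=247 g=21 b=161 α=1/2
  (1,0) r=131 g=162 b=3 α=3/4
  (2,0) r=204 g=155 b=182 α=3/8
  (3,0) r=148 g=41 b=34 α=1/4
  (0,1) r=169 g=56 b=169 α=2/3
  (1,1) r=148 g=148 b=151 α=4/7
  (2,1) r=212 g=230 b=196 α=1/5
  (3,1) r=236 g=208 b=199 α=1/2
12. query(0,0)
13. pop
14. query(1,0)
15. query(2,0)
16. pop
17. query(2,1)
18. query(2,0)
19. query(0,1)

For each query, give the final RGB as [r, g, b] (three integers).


at x=1,y=0 over L1,L2,L3,L4,L5,L6:
L1 α=7/8: [651/4, 98, 721/4]
L2 α=7/8: [1183/32, 735/4, 7833/32]
L3 α=1/3: [4639/48, 411/2, 8953/48]
L4 α=1/2: [9775/96, 591/4, 10393/96]
L5 α=1/6: [55691/576, 3947/24, 67037/576]
L6 α=1/2: [104075/1152, 6827/48, 174749/1152]
= [90, 142, 152]

query (1,1) [L1,L2,L3,L4,L5,L6] — begin 0,0,0
L1 α=2/3: [2, 290/3, 136]
L2 α=4/7: [354/7, 1030/7, 544/7]
L3 α=1/5: [482/7, 1090/7, 2743/35]
L4 α=5/8: [6521/56, 6455/56, 30979/280]
L5 α=1/2: [15929/112, 16535/112, 40499/560]
L6 α=4/7: [143211/784, 70213/784, 356697/3920]
= [183, 90, 91]

query (0,1) [L1,L2,L3,L4,L5] — begin 0,0,0
+L1 (α=5/6) → [1195/6, 55, 725/6]
+L2 (α=4/7) → [1587/14, 629/7, 1653/14]
+L3 (α=1/2) → [1685/28, 1847/14, 4635/28]
+L4 (α=1/3) → [1019/14, 2162/21, 8135/42]
+L5 (α=0) → [1019/14, 2162/21, 8135/42]
rounded: [73, 103, 194]

query (0,0) [L1,L2,L3,L4,L5,L7] — begin 0,0,0
+L1 (α=1) → [57, 64, 70]
+L2 (α=3/7) → [801/7, 982/7, 718/7]
+L3 (α=1) → [161, 251, 86]
+L4 (α=1) → [215, 15, 12]
+L5 (α=1/2) → [234, 131/2, 199/2]
+L7 (α=1/2) → [481/2, 173/4, 521/4]
rounded: [240, 43, 130]

at x=1,y=0 over L1,L2,L3,L4,L5:
L1 α=7/8: [651/4, 98, 721/4]
L2 α=7/8: [1183/32, 735/4, 7833/32]
L3 α=1/3: [4639/48, 411/2, 8953/48]
L4 α=1/2: [9775/96, 591/4, 10393/96]
L5 α=1/6: [55691/576, 3947/24, 67037/576]
= [97, 164, 116]

at x=2,y=0 over L1,L2,L3,L4,L5:
L1 α=4/5: [812/5, 48, 92]
L2 α=1/2: [907/10, 98, 103]
L3 α=0: [907/10, 98, 103]
L4 α=1/3: [509/5, 92, 403/3]
L5 α=6/7: [5279/35, 956/7, 3193/21]
→ [151, 137, 152]

query (2,1) [L1,L2,L3,L4] — begin 0,0,0
+L1 (α=1/4) → [89/2, 1, 103/4]
+L2 (α=4/7) → [53/2, 647/7, 1749/28]
+L3 (α=1/5) → [268/5, 3841/35, 2442/35]
+L4 (α=1/2) → [494/5, 5451/70, 4087/70]
rounded: [99, 78, 58]

query (2,0) [L1,L2,L3,L4] — begin 0,0,0
+L1 (α=4/5) → [812/5, 48, 92]
+L2 (α=1/2) → [907/10, 98, 103]
+L3 (α=0) → [907/10, 98, 103]
+L4 (α=1/3) → [509/5, 92, 403/3]
rounded: [102, 92, 134]

query (0,1) [L1,L2,L3,L4] — begin 0,0,0
+L1 (α=5/6) → [1195/6, 55, 725/6]
+L2 (α=4/7) → [1587/14, 629/7, 1653/14]
+L3 (α=1/2) → [1685/28, 1847/14, 4635/28]
+L4 (α=1/3) → [1019/14, 2162/21, 8135/42]
= [73, 103, 194]


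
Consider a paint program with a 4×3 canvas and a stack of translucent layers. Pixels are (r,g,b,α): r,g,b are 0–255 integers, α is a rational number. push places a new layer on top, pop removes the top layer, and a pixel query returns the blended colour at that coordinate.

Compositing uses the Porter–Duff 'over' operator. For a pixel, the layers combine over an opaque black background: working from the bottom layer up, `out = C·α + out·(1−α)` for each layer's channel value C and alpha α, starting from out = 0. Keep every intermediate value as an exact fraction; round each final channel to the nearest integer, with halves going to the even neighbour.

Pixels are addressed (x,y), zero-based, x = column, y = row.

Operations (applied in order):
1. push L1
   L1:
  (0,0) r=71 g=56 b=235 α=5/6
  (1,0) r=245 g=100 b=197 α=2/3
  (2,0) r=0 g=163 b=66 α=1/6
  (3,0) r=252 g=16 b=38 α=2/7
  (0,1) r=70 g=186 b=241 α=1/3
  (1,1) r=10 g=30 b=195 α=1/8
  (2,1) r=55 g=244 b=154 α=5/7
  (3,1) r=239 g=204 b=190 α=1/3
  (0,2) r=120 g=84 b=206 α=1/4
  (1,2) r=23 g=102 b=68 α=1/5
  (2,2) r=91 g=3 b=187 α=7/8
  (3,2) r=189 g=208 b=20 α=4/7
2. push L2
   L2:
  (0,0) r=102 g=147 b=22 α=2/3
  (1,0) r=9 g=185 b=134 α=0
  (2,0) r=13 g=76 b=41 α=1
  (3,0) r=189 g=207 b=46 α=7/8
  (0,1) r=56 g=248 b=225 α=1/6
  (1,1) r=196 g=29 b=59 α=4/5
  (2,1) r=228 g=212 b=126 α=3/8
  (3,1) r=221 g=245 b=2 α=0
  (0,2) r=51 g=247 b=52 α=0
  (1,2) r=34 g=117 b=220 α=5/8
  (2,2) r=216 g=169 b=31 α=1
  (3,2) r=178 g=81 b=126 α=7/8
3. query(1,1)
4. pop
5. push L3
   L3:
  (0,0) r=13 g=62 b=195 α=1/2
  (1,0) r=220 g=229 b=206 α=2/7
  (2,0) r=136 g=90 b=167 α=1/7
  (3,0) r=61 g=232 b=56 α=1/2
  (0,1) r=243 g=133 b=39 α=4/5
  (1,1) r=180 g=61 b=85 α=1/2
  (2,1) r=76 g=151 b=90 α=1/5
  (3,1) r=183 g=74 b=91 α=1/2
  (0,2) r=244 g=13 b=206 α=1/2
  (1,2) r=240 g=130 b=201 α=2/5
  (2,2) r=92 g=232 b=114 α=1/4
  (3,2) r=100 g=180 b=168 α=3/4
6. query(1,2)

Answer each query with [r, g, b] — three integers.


at x=1,y=1 over L1,L2:
after L1 α=1/8: [5/4, 15/4, 195/8]
after L2 α=4/5: [3141/20, 479/20, 2083/40]
= [157, 24, 52]

at x=1,y=2 over L1,L3:
after L1 α=1/5: [23/5, 102/5, 68/5]
after L3 α=2/5: [2469/25, 1606/25, 2214/25]
→ [99, 64, 89]


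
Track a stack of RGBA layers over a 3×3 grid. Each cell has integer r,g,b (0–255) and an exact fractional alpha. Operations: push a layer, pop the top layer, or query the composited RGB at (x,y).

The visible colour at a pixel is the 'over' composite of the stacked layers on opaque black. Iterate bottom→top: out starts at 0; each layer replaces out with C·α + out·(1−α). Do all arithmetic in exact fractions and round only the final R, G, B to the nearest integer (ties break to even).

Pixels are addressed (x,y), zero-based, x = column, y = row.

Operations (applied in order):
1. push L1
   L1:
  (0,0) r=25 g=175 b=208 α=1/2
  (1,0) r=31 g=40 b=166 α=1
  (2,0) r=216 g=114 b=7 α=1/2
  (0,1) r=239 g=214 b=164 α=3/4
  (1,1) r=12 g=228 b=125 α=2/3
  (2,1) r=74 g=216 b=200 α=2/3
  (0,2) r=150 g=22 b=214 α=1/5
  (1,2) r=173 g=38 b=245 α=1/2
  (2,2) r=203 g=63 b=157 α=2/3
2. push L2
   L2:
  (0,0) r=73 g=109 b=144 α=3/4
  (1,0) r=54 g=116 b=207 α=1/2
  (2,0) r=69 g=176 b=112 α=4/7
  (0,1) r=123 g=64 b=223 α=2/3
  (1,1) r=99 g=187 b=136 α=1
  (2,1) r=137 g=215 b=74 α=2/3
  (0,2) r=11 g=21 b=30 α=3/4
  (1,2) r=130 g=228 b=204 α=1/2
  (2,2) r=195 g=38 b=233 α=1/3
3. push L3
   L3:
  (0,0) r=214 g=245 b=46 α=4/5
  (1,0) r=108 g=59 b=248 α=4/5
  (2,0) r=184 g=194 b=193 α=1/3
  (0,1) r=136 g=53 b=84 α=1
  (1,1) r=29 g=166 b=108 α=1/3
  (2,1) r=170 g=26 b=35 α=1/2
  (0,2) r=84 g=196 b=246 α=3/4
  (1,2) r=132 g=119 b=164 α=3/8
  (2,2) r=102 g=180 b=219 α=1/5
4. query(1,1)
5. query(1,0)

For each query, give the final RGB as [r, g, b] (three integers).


at x=1,y=1 over L1,L2,L3:
L1 α=2/3: [8, 152, 250/3]
L2 α=1: [99, 187, 136]
L3 α=1/3: [227/3, 180, 380/3]
→ [76, 180, 127]

at x=1,y=0 over L1,L2,L3:
L1 α=1: [31, 40, 166]
L2 α=1/2: [85/2, 78, 373/2]
L3 α=4/5: [949/10, 314/5, 2357/10]
= [95, 63, 236]


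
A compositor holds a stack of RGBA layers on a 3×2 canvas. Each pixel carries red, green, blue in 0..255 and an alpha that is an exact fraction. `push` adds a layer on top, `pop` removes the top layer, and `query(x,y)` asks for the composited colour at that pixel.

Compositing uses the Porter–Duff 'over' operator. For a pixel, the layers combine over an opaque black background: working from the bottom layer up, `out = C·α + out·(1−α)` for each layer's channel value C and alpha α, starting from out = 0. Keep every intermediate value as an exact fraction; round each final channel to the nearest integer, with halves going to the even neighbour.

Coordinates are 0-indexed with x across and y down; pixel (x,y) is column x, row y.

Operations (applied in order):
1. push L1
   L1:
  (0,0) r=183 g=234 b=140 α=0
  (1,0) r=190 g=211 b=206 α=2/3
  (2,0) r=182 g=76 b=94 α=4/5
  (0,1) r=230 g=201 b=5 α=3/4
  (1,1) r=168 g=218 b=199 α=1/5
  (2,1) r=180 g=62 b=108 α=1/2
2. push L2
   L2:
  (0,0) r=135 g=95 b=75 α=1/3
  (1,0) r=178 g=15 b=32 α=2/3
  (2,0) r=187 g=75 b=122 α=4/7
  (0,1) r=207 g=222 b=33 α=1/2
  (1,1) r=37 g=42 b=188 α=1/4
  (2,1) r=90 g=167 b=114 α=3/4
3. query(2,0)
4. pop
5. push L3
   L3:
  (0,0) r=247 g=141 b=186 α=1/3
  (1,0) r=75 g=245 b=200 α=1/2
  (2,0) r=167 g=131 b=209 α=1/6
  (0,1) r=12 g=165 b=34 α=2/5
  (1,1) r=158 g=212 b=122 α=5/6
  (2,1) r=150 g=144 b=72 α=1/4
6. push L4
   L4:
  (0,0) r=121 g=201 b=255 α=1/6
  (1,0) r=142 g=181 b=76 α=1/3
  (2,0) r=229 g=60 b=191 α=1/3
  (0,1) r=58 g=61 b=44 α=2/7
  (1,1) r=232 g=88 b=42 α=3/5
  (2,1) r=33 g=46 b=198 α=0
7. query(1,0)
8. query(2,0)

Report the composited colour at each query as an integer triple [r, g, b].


at x=2,y=0 over L1,L2:
after L1 α=4/5: [728/5, 304/5, 376/5]
after L2 α=4/7: [5924/35, 2412/35, 3568/35]
→ [169, 69, 102]

(1,0) stack=L1,L3,L4; from [0,0,0]:
+L1 (α=2/3) → [380/3, 422/3, 412/3]
+L3 (α=1/2) → [605/6, 1157/6, 506/3]
+L4 (α=1/3) → [1031/9, 1700/9, 1240/9]
= [115, 189, 138]

(2,0) stack=L1,L3,L4; from [0,0,0]:
L1 α=4/5: [728/5, 304/5, 376/5]
L3 α=1/6: [895/6, 145/2, 195/2]
L4 α=1/3: [1582/9, 205/3, 386/3]
rounded: [176, 68, 129]


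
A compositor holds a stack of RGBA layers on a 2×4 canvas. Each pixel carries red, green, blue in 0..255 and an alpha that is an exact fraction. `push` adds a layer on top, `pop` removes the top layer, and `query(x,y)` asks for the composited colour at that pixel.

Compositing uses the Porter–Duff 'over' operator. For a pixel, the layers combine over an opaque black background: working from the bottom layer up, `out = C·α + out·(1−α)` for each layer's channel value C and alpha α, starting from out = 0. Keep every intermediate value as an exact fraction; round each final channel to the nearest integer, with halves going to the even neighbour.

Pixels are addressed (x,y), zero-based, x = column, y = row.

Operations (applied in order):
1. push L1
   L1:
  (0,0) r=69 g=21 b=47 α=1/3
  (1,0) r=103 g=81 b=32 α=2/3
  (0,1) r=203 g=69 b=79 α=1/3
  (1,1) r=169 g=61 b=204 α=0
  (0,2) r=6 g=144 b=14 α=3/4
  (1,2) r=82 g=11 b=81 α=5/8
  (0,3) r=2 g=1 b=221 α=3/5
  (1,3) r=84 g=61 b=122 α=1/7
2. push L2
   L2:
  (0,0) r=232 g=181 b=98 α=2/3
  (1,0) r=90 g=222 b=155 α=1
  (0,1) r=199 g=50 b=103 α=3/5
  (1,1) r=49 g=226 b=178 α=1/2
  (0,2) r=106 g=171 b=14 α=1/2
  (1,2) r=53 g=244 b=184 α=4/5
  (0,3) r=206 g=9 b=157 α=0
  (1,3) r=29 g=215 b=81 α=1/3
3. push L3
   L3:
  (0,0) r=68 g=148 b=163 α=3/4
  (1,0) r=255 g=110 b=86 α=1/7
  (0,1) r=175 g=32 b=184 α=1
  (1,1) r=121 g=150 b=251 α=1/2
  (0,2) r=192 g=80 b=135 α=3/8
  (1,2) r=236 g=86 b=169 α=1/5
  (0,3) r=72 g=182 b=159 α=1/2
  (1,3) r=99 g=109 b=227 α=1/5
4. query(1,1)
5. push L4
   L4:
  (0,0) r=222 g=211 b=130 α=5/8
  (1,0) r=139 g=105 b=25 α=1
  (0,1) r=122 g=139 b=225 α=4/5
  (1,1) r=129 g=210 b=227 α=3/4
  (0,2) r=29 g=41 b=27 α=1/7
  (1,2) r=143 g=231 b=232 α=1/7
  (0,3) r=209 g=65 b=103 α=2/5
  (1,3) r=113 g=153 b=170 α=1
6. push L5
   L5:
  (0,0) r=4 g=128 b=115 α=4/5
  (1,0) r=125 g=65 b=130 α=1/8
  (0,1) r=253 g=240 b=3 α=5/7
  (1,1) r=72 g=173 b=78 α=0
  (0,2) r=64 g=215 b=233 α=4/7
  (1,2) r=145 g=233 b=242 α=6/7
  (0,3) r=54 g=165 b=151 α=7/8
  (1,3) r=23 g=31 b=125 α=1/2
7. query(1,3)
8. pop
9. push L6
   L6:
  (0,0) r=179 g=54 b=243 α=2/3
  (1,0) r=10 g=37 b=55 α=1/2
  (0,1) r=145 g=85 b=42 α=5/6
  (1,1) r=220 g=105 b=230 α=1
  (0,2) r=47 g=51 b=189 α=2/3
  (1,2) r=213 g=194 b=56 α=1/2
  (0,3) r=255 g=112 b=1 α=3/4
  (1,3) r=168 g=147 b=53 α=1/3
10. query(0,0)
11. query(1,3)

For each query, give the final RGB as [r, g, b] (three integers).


(1,1) stack=L1,L2,L3; from [0,0,0]:
+L1 (α=0) → [0, 0, 0]
+L2 (α=1/2) → [49/2, 113, 89]
+L3 (α=1/2) → [291/4, 263/2, 170]
= [73, 132, 170]

(1,3) stack=L1,L2,L3,L4,L5; from [0,0,0]:
L1 α=1/7: [12, 61/7, 122/7]
L2 α=1/3: [53/3, 1627/21, 811/21]
L3 α=1/5: [509/15, 8797/105, 8011/105]
L4 α=1: [113, 153, 170]
L5 α=1/2: [68, 92, 295/2]
rounded: [68, 92, 148]

query (0,0) [L1,L2,L3,L4,L6] — begin 0,0,0
L1 α=1/3: [23, 7, 47/3]
L2 α=2/3: [487/3, 123, 635/9]
L3 α=3/4: [1099/12, 567/4, 1259/9]
L4 α=5/8: [5539/32, 5921/32, 3209/24]
L6 α=2/3: [5665/32, 9377/96, 14873/72]
→ [177, 98, 207]

at x=1,y=3 over L1,L2,L3,L4,L6:
after L1 α=1/7: [12, 61/7, 122/7]
after L2 α=1/3: [53/3, 1627/21, 811/21]
after L3 α=1/5: [509/15, 8797/105, 8011/105]
after L4 α=1: [113, 153, 170]
after L6 α=1/3: [394/3, 151, 131]
→ [131, 151, 131]


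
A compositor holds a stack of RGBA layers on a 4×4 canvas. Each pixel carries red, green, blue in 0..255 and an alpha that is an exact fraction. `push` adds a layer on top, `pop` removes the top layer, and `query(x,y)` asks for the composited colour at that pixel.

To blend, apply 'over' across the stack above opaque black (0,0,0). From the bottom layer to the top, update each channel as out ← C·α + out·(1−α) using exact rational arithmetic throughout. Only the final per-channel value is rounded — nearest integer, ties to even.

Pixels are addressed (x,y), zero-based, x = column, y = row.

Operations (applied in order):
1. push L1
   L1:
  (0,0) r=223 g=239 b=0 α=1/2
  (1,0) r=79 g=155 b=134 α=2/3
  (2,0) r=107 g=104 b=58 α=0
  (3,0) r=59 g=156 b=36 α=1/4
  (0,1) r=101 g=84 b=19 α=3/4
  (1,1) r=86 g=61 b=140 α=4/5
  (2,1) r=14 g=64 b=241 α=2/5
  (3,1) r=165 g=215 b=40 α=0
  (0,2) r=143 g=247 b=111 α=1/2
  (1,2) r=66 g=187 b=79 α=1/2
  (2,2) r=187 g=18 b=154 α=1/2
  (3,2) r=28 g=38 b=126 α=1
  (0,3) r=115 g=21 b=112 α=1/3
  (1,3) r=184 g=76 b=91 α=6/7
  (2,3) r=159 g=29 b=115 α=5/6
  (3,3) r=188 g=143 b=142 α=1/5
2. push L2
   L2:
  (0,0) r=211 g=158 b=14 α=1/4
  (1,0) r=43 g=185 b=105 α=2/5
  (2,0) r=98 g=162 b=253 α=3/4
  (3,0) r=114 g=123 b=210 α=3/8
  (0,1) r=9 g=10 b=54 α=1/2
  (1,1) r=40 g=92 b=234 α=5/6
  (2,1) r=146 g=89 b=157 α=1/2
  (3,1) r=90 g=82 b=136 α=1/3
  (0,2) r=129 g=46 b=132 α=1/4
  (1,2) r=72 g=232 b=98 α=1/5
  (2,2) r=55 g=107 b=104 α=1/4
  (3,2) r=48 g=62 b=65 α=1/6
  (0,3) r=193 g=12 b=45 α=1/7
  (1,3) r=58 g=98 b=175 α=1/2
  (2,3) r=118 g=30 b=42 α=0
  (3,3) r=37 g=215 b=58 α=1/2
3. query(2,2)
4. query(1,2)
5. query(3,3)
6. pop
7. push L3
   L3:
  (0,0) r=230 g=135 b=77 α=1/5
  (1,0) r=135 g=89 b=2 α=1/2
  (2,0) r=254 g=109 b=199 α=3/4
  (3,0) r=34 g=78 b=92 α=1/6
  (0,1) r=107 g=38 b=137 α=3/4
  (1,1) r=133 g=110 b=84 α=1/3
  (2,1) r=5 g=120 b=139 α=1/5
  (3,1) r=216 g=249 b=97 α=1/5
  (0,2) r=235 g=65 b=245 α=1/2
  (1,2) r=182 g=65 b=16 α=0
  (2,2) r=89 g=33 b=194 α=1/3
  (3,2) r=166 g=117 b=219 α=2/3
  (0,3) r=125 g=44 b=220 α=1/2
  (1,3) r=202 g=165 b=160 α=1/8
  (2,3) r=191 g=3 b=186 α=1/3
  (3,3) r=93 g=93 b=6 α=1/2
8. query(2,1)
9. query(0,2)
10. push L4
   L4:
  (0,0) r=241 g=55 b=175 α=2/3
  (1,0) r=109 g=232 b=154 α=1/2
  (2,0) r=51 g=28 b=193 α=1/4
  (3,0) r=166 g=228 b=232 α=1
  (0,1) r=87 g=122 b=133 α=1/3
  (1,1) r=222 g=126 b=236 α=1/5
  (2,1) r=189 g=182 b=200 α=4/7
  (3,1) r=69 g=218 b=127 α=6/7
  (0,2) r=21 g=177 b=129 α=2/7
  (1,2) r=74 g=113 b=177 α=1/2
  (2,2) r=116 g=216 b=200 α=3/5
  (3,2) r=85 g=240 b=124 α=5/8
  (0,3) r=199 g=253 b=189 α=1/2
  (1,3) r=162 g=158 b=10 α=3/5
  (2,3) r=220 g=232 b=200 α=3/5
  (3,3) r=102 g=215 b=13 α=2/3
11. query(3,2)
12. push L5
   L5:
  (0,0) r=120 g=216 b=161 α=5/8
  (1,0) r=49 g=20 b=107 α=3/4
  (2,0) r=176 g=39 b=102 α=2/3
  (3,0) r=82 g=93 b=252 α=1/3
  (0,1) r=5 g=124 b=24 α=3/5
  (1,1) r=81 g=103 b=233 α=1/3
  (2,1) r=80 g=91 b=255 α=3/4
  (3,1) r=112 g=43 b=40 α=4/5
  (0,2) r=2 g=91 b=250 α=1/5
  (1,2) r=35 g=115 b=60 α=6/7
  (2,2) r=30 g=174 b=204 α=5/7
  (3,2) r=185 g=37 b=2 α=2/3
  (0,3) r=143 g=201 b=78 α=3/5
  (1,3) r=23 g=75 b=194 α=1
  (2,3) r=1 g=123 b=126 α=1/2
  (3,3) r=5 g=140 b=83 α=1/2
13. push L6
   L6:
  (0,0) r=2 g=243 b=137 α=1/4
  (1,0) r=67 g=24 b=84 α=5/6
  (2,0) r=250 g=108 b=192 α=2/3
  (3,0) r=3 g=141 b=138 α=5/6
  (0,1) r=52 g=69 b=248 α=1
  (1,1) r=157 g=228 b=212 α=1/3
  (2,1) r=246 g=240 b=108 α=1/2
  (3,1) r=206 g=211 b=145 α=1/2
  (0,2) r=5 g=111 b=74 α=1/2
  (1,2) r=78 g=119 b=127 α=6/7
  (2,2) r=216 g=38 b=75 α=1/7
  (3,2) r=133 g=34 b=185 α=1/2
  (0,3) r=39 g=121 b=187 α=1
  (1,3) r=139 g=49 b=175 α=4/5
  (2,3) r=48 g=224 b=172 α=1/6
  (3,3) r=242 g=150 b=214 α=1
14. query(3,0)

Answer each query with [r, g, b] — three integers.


(2,2) stack=L1,L2; from [0,0,0]:
after L1 α=1/2: [187/2, 9, 77]
after L2 α=1/4: [671/8, 67/2, 335/4]
→ [84, 34, 84]

(1,2) stack=L1,L2; from [0,0,0]:
+L1 (α=1/2) → [33, 187/2, 79/2]
+L2 (α=1/5) → [204/5, 606/5, 256/5]
→ [41, 121, 51]

(3,3) stack=L1,L2; from [0,0,0]:
L1 α=1/5: [188/5, 143/5, 142/5]
L2 α=1/2: [373/10, 609/5, 216/5]
→ [37, 122, 43]

query (2,1) [L1,L3] — begin 0,0,0
after L1 α=2/5: [28/5, 128/5, 482/5]
after L3 α=1/5: [137/25, 1112/25, 2623/25]
= [5, 44, 105]

(0,2) stack=L1,L3; from [0,0,0]:
after L1 α=1/2: [143/2, 247/2, 111/2]
after L3 α=1/2: [613/4, 377/4, 601/4]
= [153, 94, 150]

query (3,2) [L1,L3,L4] — begin 0,0,0
L1 α=1: [28, 38, 126]
L3 α=2/3: [120, 272/3, 188]
L4 α=5/8: [785/8, 184, 148]
→ [98, 184, 148]

at x=3,y=0 over L1,L3,L4,L5,L6:
+L1 (α=1/4) → [59/4, 39, 9]
+L3 (α=1/6) → [431/24, 91/2, 137/6]
+L4 (α=1) → [166, 228, 232]
+L5 (α=1/3) → [138, 183, 716/3]
+L6 (α=5/6) → [51/2, 148, 1393/9]
= [26, 148, 155]


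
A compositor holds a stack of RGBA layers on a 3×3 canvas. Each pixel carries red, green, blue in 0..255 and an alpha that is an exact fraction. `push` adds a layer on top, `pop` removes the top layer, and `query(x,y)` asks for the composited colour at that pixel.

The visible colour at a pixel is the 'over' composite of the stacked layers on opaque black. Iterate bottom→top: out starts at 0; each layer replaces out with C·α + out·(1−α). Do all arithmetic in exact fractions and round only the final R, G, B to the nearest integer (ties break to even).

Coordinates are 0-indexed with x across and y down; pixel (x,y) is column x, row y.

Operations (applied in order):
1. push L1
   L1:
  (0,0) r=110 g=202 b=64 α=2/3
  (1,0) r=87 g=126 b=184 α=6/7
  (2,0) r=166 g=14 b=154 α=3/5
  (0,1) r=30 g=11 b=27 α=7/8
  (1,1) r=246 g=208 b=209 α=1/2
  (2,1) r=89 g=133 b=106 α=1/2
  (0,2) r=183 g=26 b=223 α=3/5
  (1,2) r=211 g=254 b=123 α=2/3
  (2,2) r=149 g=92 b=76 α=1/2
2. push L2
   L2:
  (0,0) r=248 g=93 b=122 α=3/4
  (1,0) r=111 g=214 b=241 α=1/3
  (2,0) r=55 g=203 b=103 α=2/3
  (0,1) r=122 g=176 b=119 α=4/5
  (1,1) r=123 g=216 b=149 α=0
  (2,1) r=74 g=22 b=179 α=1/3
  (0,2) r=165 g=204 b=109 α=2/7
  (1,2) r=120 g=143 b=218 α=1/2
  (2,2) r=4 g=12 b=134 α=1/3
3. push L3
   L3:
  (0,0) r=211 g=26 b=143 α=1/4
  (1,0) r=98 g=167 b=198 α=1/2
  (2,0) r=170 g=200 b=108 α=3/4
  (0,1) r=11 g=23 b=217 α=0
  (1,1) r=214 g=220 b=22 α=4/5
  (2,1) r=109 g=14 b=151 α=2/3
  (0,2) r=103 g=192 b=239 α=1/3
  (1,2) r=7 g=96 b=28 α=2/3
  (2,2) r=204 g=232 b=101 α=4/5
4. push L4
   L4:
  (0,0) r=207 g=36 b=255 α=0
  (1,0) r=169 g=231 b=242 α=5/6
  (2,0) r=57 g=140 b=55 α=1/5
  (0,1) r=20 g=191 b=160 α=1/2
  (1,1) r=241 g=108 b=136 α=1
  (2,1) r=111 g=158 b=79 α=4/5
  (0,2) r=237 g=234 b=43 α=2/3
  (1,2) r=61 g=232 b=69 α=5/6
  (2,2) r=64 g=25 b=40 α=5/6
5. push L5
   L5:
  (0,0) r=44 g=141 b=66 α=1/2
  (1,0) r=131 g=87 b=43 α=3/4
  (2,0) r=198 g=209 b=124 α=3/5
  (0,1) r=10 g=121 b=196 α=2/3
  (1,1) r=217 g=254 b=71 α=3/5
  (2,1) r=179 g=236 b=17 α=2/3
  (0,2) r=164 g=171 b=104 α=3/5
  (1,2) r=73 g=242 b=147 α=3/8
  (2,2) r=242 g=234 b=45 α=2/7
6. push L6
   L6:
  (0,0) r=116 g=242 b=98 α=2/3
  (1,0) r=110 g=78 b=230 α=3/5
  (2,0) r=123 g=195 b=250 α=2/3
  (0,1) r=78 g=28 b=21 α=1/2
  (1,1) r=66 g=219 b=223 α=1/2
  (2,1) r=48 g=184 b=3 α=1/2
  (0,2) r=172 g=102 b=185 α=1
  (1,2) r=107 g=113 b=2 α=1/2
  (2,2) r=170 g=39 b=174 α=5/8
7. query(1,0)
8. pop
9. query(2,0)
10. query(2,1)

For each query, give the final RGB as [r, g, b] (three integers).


query (1,0) [L1,L2,L3,L4,L5,L6] — begin 0,0,0
after L1 α=6/7: [522/7, 108, 1104/7]
after L2 α=1/3: [607/7, 430/3, 3895/21]
after L3 α=1/2: [1293/14, 931/6, 8053/42]
after L4 α=5/6: [13123/84, 7861/36, 58873/252]
after L5 α=3/4: [46135/336, 17257/144, 91381/1008]
after L6 α=3/5: [20315/168, 6821/72, 439141/2520]
→ [121, 95, 174]

(2,0) stack=L1,L2,L3,L4,L5; from [0,0,0]:
L1 α=3/5: [498/5, 42/5, 462/5]
L2 α=2/3: [1048/15, 2072/15, 1492/15]
L3 α=3/4: [4349/30, 2768/15, 1588/15]
L4 α=1/5: [9553/75, 13172/75, 7177/75]
L5 α=3/5: [63656/375, 73369/375, 42254/375]
rounded: [170, 196, 113]

(2,1) stack=L1,L2,L3,L4,L5; from [0,0,0]:
+L1 (α=1/2) → [89/2, 133/2, 53]
+L2 (α=1/3) → [163/3, 155/3, 95]
+L3 (α=2/3) → [817/9, 239/9, 397/3]
+L4 (α=4/5) → [4813/45, 5927/45, 269/3]
+L5 (α=2/3) → [20923/135, 27167/135, 371/9]
= [155, 201, 41]


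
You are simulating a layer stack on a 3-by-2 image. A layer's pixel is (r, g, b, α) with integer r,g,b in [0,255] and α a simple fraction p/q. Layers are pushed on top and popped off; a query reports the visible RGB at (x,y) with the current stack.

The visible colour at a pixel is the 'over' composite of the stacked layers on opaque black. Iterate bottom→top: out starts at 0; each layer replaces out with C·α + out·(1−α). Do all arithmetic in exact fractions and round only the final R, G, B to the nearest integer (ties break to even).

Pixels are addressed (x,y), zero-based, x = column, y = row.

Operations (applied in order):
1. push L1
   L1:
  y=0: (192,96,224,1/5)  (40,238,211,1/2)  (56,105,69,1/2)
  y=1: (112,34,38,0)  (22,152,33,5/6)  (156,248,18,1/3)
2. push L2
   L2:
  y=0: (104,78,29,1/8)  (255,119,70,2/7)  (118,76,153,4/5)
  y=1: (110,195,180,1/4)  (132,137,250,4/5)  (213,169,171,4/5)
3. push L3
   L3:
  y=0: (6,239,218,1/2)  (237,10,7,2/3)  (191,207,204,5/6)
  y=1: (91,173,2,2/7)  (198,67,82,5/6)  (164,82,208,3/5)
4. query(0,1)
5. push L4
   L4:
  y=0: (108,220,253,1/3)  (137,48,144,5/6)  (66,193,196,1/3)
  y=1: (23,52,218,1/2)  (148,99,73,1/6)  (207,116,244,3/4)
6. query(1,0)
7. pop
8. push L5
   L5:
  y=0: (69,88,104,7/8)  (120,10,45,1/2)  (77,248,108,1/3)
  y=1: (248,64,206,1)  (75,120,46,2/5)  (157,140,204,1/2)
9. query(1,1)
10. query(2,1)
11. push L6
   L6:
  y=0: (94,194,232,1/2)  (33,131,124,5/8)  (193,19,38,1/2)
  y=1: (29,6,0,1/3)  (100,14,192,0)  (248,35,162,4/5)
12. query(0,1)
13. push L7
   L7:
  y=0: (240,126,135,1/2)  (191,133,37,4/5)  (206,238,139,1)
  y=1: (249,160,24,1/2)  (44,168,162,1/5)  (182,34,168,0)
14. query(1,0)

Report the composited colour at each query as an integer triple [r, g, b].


(0,1) stack=L1,L2,L3; from [0,0,0]:
L1 α=0: [0, 0, 0]
L2 α=1/4: [55/2, 195/4, 45]
L3 α=2/7: [639/14, 337/4, 229/7]
rounded: [46, 84, 33]

(1,0) stack=L1,L2,L3,L4; from [0,0,0]:
L1 α=1/2: [20, 119, 211/2]
L2 α=2/7: [610/7, 119, 1335/14]
L3 α=2/3: [3928/21, 139/3, 1531/42]
L4 α=5/6: [18313/126, 859/18, 31771/252]
rounded: [145, 48, 126]

(1,1) stack=L1,L2,L3,L5; from [0,0,0]:
L1 α=5/6: [55/3, 380/3, 55/2]
L2 α=4/5: [1639/15, 2024/15, 411/2]
L3 α=5/6: [16489/90, 7049/90, 1231/12]
L5 α=2/5: [20989/150, 14249/150, 1599/20]
rounded: [140, 95, 80]

(2,1) stack=L1,L2,L3,L5; from [0,0,0]:
after L1 α=1/3: [52, 248/3, 6]
after L2 α=4/5: [904/5, 2276/15, 138]
after L3 α=3/5: [4268/25, 8242/75, 180]
after L5 α=1/2: [8193/50, 9371/75, 192]
→ [164, 125, 192]

(0,1) stack=L1,L2,L3,L5,L6; from [0,0,0]:
+L1 (α=0) → [0, 0, 0]
+L2 (α=1/4) → [55/2, 195/4, 45]
+L3 (α=2/7) → [639/14, 337/4, 229/7]
+L5 (α=1) → [248, 64, 206]
+L6 (α=1/3) → [175, 134/3, 412/3]
→ [175, 45, 137]

query (1,0) [L1,L2,L3,L5,L6,L7] — begin 0,0,0
+L1 (α=1/2) → [20, 119, 211/2]
+L2 (α=2/7) → [610/7, 119, 1335/14]
+L3 (α=2/3) → [3928/21, 139/3, 1531/42]
+L5 (α=1/2) → [3224/21, 169/6, 3421/84]
+L6 (α=5/8) → [4379/56, 1479/16, 20781/224]
+L7 (α=4/5) → [47163/280, 9991/80, 53933/1120]
= [168, 125, 48]


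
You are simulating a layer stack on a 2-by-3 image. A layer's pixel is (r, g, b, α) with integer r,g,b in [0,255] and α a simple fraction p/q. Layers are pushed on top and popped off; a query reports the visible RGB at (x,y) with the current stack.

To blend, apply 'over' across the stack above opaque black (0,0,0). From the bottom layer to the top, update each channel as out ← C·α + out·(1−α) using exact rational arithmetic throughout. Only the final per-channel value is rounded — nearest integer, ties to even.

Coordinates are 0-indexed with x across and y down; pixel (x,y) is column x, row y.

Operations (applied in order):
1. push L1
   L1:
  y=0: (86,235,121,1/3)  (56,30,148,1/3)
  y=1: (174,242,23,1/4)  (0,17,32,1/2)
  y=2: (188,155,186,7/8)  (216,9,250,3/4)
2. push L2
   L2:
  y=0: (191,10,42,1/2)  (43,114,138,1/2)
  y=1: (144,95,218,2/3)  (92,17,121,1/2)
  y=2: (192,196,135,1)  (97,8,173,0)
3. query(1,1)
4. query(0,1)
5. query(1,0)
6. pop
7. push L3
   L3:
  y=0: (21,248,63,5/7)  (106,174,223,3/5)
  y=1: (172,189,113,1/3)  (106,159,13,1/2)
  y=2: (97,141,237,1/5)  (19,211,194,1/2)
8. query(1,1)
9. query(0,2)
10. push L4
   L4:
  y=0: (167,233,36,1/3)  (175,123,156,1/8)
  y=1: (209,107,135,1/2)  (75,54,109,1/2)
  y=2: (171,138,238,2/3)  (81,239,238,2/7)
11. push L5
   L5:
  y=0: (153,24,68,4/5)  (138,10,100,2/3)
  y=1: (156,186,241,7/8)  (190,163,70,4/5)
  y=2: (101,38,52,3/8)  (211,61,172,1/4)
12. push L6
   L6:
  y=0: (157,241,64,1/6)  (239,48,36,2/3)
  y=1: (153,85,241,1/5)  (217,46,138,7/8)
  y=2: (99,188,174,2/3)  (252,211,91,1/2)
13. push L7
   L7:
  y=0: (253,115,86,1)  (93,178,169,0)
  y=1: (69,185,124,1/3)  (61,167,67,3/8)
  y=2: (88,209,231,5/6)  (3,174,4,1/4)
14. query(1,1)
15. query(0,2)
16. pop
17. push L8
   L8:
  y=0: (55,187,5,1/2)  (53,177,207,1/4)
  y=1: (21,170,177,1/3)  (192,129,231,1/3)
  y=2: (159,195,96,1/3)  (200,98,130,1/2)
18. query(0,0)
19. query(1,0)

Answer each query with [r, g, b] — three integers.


at x=1,y=1 over L1,L2:
L1 α=1/2: [0, 17/2, 16]
L2 α=1/2: [46, 51/4, 137/2]
rounded: [46, 13, 68]

at x=0,y=1 over L1,L2:
+L1 (α=1/4) → [87/2, 121/2, 23/4]
+L2 (α=2/3) → [221/2, 167/2, 589/4]
rounded: [110, 84, 147]

(1,0) stack=L1,L2; from [0,0,0]:
L1 α=1/3: [56/3, 10, 148/3]
L2 α=1/2: [185/6, 62, 281/3]
= [31, 62, 94]

(1,1) stack=L1,L3; from [0,0,0]:
+L1 (α=1/2) → [0, 17/2, 16]
+L3 (α=1/2) → [53, 335/4, 29/2]
rounded: [53, 84, 14]

at x=0,y=2 over L1,L3:
+L1 (α=7/8) → [329/2, 1085/8, 651/4]
+L3 (α=1/5) → [151, 1367/10, 888/5]
→ [151, 137, 178]

query (1,1) [L1,L3,L4,L5,L6,L7] — begin 0,0,0
L1 α=1/2: [0, 17/2, 16]
L3 α=1/2: [53, 335/4, 29/2]
L4 α=1/2: [64, 551/8, 247/4]
L5 α=4/5: [824/5, 5767/40, 1367/20]
L6 α=7/8: [8419/40, 18647/320, 20687/160]
L7 α=3/8: [9883/64, 50711/512, 27119/256]
= [154, 99, 106]

query (0,2) [L1,L3,L4,L5,L6,L7] — begin 0,0,0
+L1 (α=7/8) → [329/2, 1085/8, 651/4]
+L3 (α=1/5) → [151, 1367/10, 888/5]
+L4 (α=2/3) → [493/3, 4127/30, 3268/15]
+L5 (α=3/8) → [1687/12, 4811/48, 467/3]
+L6 (α=2/3) → [4063/36, 22859/144, 1511/9]
+L7 (α=5/6) → [19903/216, 173339/864, 5953/27]
→ [92, 201, 220]

(0,0) stack=L1,L3,L4,L5,L6,L8; from [0,0,0]:
L1 α=1/3: [86/3, 235/3, 121/3]
L3 α=5/7: [487/21, 4190/21, 1187/21]
L4 α=1/3: [4481/63, 13273/63, 3130/63]
L5 α=4/5: [43037/315, 19321/315, 20266/315]
L6 α=1/6: [26464/189, 17252/189, 12149/189]
L8 α=1/2: [36859/378, 52595/378, 6547/189]
→ [98, 139, 35]

at x=1,y=0 over L1,L3,L4,L5,L6,L8:
L1 α=1/3: [56/3, 10, 148/3]
L3 α=3/5: [1066/15, 542/5, 2303/15]
L4 α=1/8: [10087/120, 4409/40, 18461/120]
L5 α=2/3: [43207/360, 5209/120, 42461/360]
L6 α=2/3: [215287/1080, 16729/360, 68381/1080]
L8 α=1/4: [234367/1440, 37969/480, 142901/1440]
rounded: [163, 79, 99]
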